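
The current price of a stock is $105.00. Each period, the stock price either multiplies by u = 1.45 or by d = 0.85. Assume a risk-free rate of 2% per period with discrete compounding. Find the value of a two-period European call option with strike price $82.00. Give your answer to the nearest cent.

Risk-neutral probability p = (1 + 0.02 − 0.85)/(1.45 − 0.85) = 0.1700/0.6000 = 0.2833
Terminal stock prices: S_uu = 220.8, S_ud = 129.4, S_dd = 75.86
Terminal payoffs (S − K): max(138.8, 0) = 138.8, max(47.41, 0) = 47.41, max(-6.138, 0) = 0
Node u (S = 152.2): V_u = 1/1.02·[0.2833·138.7625 + 0.7167·47.4125] = 71.8578
Node d (S = 89.25): V_d = 1/1.02·[0.2833·47.4125 + 0.7167·0.0000] = 13.1701
Node 0 (S = 105): V_0 = 1/1.02·[0.2833·71.8578 + 0.7167·13.1701] = 29.2140

$29.21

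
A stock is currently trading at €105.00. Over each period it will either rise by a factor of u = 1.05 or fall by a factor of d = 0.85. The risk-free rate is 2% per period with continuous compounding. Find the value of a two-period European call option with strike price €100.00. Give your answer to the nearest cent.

€10.97

Risk-neutral probability p = (e^0.02 − 0.85)/(1.05 − 0.85) = 0.1702/0.2000 = 0.8510
Terminal stock prices: S_uu = 115.8, S_ud = 93.71, S_dd = 75.86
Terminal payoffs (S − K): max(15.76, 0) = 15.76, max(-6.288, 0) = 0, max(-24.14, 0) = 0
Node u (S = 110.2): V_u = e^(−0.02)·[0.8510·15.7625 + 0.1490·0.0000] = 13.1484
Node d (S = 89.25): V_d = e^(−0.02)·[0.8510·0.0000 + 0.1490·0.0000] = 0.0000
Node 0 (S = 105): V_0 = e^(−0.02)·[0.8510·13.1484 + 0.1490·0.0000] = 10.9678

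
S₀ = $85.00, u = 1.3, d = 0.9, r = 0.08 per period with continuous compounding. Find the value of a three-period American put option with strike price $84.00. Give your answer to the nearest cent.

$3.79

Risk-neutral probability p = (e^0.08 − 0.9)/(1.3 − 0.9) = 0.1833/0.4000 = 0.4582
Terminal stock prices: S_uuu = 186.7, S_uud = 129.3, S_udd = 89.51, S_ddd = 61.97
Terminal payoffs (K − S): max(-102.7, 0) = 0, max(-45.28, 0) = 0, max(-5.505, 0) = 0, max(22.03, 0) = 22.03
Node uu (S = 143.7): continuation = e^(−0.08)·[0.4582·0.0000 + 0.5418·0.0000] = 0.0000; exercise value = 0.0000 ≤ continuation, so V_uu = 0.0000
Node ud (S = 99.45): continuation = e^(−0.08)·[0.4582·0.0000 + 0.5418·0.0000] = 0.0000; exercise value = 0.0000 ≤ continuation, so V_ud = 0.0000
Node dd (S = 68.85): continuation = e^(−0.08)·[0.4582·0.0000 + 0.5418·22.0350] = 11.0203; exercise value = 15.1500 > continuation, so V_dd = 15.1500 (exercise)
Node u (S = 110.5): continuation = e^(−0.08)·[0.4582·0.0000 + 0.5418·0.0000] = 0.0000; exercise value = 0.0000 ≤ continuation, so V_u = 0.0000
Node d (S = 76.5): continuation = e^(−0.08)·[0.4582·0.0000 + 0.5418·15.1500] = 7.5769; exercise value = 7.5000 ≤ continuation, so V_d = 7.5769
Node 0 (S = 85): continuation = e^(−0.08)·[0.4582·0.0000 + 0.5418·7.5769] = 3.7894; exercise value = 0.0000 ≤ continuation, so V_0 = 3.7894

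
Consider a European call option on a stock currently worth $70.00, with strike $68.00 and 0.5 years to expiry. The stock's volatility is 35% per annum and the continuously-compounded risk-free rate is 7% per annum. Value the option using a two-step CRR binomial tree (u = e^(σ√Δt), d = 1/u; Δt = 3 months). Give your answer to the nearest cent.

$8.73

CRR parameters: u = e^(σ√Δt) = e^(0.35·√0.25) = 1.1912, d = 1/u = 0.8395
Per-period rate: rΔt = 0.07·0.25 = 0.0175, so R = e^0.0175 = 1.0177
Risk-neutral probability p = (e^0.0175 − 0.8395)/(1.1912 − 0.8395) = 0.1782/0.3518 = 0.5065
Terminal stock prices: S_uu = 99.33, S_ud = 70, S_dd = 49.33
Terminal payoffs (S − K): max(31.33, 0) = 31.33, max(2, 0) = 2, max(-18.67, 0) = 0
Node u (S = 83.39): V_u = e^(−0.0175)·[0.5065·31.3347 + 0.4935·2.0000] = 16.5669
Node d (S = 58.76): V_d = e^(−0.0175)·[0.5065·2.0000 + 0.4935·0.0000] = 0.9955
Node 0 (S = 70): V_0 = e^(−0.0175)·[0.5065·16.5669 + 0.4935·0.9955] = 8.7290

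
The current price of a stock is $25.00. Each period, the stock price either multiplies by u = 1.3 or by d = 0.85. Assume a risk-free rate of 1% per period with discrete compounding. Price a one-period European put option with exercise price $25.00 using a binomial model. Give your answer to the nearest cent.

$2.39

Risk-neutral probability p = (1 + 0.01 − 0.85)/(1.3 − 0.85) = 0.1600/0.4500 = 0.3556
Terminal stock prices: S_u = 32.5, S_d = 21.25
Terminal payoffs (K − S): max(-7.5, 0) = 0, max(3.75, 0) = 3.75
Node 0 (S = 25): V_0 = 1/1.01·[0.3556·0.0000 + 0.6444·3.7500] = 2.3927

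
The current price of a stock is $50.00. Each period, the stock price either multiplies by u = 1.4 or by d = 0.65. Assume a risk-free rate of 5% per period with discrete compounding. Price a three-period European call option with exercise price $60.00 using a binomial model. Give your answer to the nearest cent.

Risk-neutral probability p = (1 + 0.05 − 0.65)/(1.4 − 0.65) = 0.4000/0.7500 = 0.5333
Terminal stock prices: S_uuu = 137.2, S_uud = 63.7, S_udd = 29.58, S_ddd = 13.73
Terminal payoffs (S − K): max(77.2, 0) = 77.2, max(3.7, 0) = 3.7, max(-30.42, 0) = 0, max(-46.27, 0) = 0
Node uu (S = 98): V_uu = 1/1.05·[0.5333·77.2000 + 0.4667·3.7000] = 40.8571
Node ud (S = 45.5): V_ud = 1/1.05·[0.5333·3.7000 + 0.4667·0.0000] = 1.8794
Node dd (S = 21.13): V_dd = 1/1.05·[0.5333·0.0000 + 0.4667·0.0000] = 0.0000
Node u (S = 70): V_u = 1/1.05·[0.5333·40.8571 + 0.4667·1.8794] = 21.5881
Node d (S = 32.5): V_d = 1/1.05·[0.5333·1.8794 + 0.4667·0.0000] = 0.9546
Node 0 (S = 50): V_0 = 1/1.05·[0.5333·21.5881 + 0.4667·0.9546] = 11.3897

$11.39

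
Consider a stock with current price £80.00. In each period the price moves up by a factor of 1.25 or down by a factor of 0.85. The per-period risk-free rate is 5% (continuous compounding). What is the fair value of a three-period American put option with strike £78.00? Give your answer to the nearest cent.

Risk-neutral probability p = (e^0.05 − 0.85)/(1.25 − 0.85) = 0.2013/0.4000 = 0.5032
Terminal stock prices: S_uuu = 156.2, S_uud = 106.2, S_udd = 72.25, S_ddd = 49.13
Terminal payoffs (K − S): max(-78.25, 0) = 0, max(-28.25, 0) = 0, max(5.75, 0) = 5.75, max(28.87, 0) = 28.87
Node uu (S = 125): continuation = e^(−0.05)·[0.5032·0.0000 + 0.4968·0.0000] = 0.0000; exercise value = 0.0000 ≤ continuation, so V_uu = 0.0000
Node ud (S = 85): continuation = e^(−0.05)·[0.5032·0.0000 + 0.4968·5.7500] = 2.7174; exercise value = 0.0000 ≤ continuation, so V_ud = 2.7174
Node dd (S = 57.8): continuation = e^(−0.05)·[0.5032·5.7500 + 0.4968·28.8700] = 16.3959; exercise value = 20.2000 > continuation, so V_dd = 20.2000 (exercise)
Node u (S = 100): continuation = e^(−0.05)·[0.5032·0.0000 + 0.4968·2.7174] = 1.2842; exercise value = 0.0000 ≤ continuation, so V_u = 1.2842
Node d (S = 68): continuation = e^(−0.05)·[0.5032·2.7174 + 0.4968·20.2000] = 10.8470; exercise value = 10.0000 ≤ continuation, so V_d = 10.8470
Node 0 (S = 80): continuation = e^(−0.05)·[0.5032·1.2842 + 0.4968·10.8470] = 5.7409; exercise value = 0.0000 ≤ continuation, so V_0 = 5.7409

£5.74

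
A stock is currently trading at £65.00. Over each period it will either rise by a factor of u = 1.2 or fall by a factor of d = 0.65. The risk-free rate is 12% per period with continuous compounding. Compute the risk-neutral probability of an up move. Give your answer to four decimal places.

p = 0.8682

Risk-neutral probability p = (e^0.12 − 0.65)/(1.2 − 0.65) = 0.4775/0.5500 = 0.8682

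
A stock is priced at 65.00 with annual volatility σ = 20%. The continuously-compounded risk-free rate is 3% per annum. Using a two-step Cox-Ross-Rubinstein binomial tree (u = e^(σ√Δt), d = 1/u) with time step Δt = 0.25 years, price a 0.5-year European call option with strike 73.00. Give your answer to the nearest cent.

CRR parameters: u = e^(σ√Δt) = e^(0.2·√0.25) = 1.1052, d = 1/u = 0.9048
Per-period rate: rΔt = 0.03·0.25 = 0.0075, so R = e^0.0075 = 1.0075
Risk-neutral probability p = (e^0.0075 − 0.9048)/(1.1052 − 0.9048) = 0.1027/0.2003 = 0.5126
Terminal stock prices: S_uu = 79.39, S_ud = 65, S_dd = 53.22
Terminal payoffs (S − K): max(6.391, 0) = 6.391, max(-8, 0) = 0, max(-19.78, 0) = 0
Node u (S = 71.84): V_u = e^(−0.0075)·[0.5126·6.3912 + 0.4874·0.0000] = 3.2516
Node d (S = 58.81): V_d = e^(−0.0075)·[0.5126·0.0000 + 0.4874·0.0000] = 0.0000
Node 0 (S = 65): V_0 = e^(−0.0075)·[0.5126·3.2516 + 0.4874·0.0000] = 1.6543

1.65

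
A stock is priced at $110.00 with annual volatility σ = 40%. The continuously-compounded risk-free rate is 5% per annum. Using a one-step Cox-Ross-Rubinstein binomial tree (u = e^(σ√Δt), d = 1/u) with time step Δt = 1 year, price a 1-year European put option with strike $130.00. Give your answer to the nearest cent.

$28.70

CRR parameters: u = e^(σ√Δt) = e^(0.4·√1) = 1.4918, d = 1/u = 0.6703
Per-period rate: rΔt = 0.05·1 = 0.05, so R = e^0.05 = 1.0513
Risk-neutral probability p = (e^0.05 − 0.6703)/(1.4918 − 0.6703) = 0.3810/0.8215 = 0.4637
Terminal stock prices: S_u = 164.1, S_d = 73.74
Terminal payoffs (K − S): max(-34.1, 0) = 0, max(56.26, 0) = 56.26
Node 0 (S = 110): V_0 = e^(−0.05)·[0.4637·0.0000 + 0.5363·56.2648] = 28.7019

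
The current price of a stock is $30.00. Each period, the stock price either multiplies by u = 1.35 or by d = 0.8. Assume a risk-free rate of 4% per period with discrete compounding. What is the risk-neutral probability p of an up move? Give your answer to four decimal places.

Risk-neutral probability p = (1 + 0.04 − 0.8)/(1.35 − 0.8) = 0.2400/0.5500 = 0.4364

p = 0.4364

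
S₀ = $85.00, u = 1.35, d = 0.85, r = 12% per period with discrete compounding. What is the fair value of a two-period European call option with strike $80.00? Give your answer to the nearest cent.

$24.36

Risk-neutral probability p = (1 + 0.12 − 0.85)/(1.35 − 0.85) = 0.2700/0.5000 = 0.5400
Terminal stock prices: S_uu = 154.9, S_ud = 97.54, S_dd = 61.41
Terminal payoffs (S − K): max(74.91, 0) = 74.91, max(17.54, 0) = 17.54, max(-18.59, 0) = 0
Node u (S = 114.8): V_u = 1/1.12·[0.5400·74.9125 + 0.4600·17.5375] = 43.3214
Node d (S = 72.25): V_d = 1/1.12·[0.5400·17.5375 + 0.4600·0.0000] = 8.4556
Node 0 (S = 85): V_0 = 1/1.12·[0.5400·43.3214 + 0.4600·8.4556] = 24.3599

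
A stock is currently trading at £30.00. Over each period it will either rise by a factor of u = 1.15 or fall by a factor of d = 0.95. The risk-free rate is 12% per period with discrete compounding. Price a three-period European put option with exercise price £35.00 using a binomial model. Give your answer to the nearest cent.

Risk-neutral probability p = (1 + 0.12 − 0.95)/(1.15 − 0.95) = 0.1700/0.2000 = 0.8500
Terminal stock prices: S_uuu = 45.63, S_uud = 37.69, S_udd = 31.14, S_ddd = 25.72
Terminal payoffs (K − S): max(-10.63, 0) = 0, max(-2.691, 0) = 0, max(3.864, 0) = 3.864, max(9.279, 0) = 9.279
Node uu (S = 39.67): V_uu = 1/1.12·[0.8500·0.0000 + 0.1500·0.0000] = 0.0000
Node ud (S = 32.77): V_ud = 1/1.12·[0.8500·0.0000 + 0.1500·3.8637] = 0.5175
Node dd (S = 27.07): V_dd = 1/1.12·[0.8500·3.8637 + 0.1500·9.2788] = 4.1750
Node u (S = 34.5): V_u = 1/1.12·[0.8500·0.0000 + 0.1500·0.5175] = 0.0693
Node d (S = 28.5): V_d = 1/1.12·[0.8500·0.5175 + 0.1500·4.1750] = 0.9519
Node 0 (S = 30): V_0 = 1/1.12·[0.8500·0.0693 + 0.1500·0.9519] = 0.1801

£0.18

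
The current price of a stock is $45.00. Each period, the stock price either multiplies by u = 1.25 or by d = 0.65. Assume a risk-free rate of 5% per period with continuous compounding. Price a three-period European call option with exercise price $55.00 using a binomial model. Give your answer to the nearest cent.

Risk-neutral probability p = (e^0.05 − 0.65)/(1.25 − 0.65) = 0.4013/0.6000 = 0.6688
Terminal stock prices: S_uuu = 87.89, S_uud = 45.7, S_udd = 23.77, S_ddd = 12.36
Terminal payoffs (S − K): max(32.89, 0) = 32.89, max(-9.297, 0) = 0, max(-31.23, 0) = 0, max(-42.64, 0) = 0
Node uu (S = 70.31): V_uu = e^(−0.05)·[0.6688·32.8906 + 0.3312·0.0000] = 20.9240
Node ud (S = 36.56): V_ud = e^(−0.05)·[0.6688·0.0000 + 0.3312·0.0000] = 0.0000
Node dd (S = 19.01): V_dd = e^(−0.05)·[0.6688·0.0000 + 0.3312·0.0000] = 0.0000
Node u (S = 56.25): V_u = e^(−0.05)·[0.6688·20.9240 + 0.3312·0.0000] = 13.3112
Node d (S = 29.25): V_d = e^(−0.05)·[0.6688·0.0000 + 0.3312·0.0000] = 0.0000
Node 0 (S = 45): V_0 = e^(−0.05)·[0.6688·13.3112 + 0.3312·0.0000] = 8.4681

$8.47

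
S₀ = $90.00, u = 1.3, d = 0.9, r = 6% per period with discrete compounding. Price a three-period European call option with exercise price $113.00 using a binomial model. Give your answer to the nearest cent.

$10.33

Risk-neutral probability p = (1 + 0.06 − 0.9)/(1.3 − 0.9) = 0.1600/0.4000 = 0.4000
Terminal stock prices: S_uuu = 197.7, S_uud = 136.9, S_udd = 94.77, S_ddd = 65.61
Terminal payoffs (S − K): max(84.73, 0) = 84.73, max(23.89, 0) = 23.89, max(-18.23, 0) = 0, max(-47.39, 0) = 0
Node uu (S = 152.1): V_uu = 1/1.06·[0.4000·84.7300 + 0.6000·23.8900] = 45.4962
Node ud (S = 105.3): V_ud = 1/1.06·[0.4000·23.8900 + 0.6000·0.0000] = 9.0151
Node dd (S = 72.9): V_dd = 1/1.06·[0.4000·0.0000 + 0.6000·0.0000] = 0.0000
Node u (S = 117): V_u = 1/1.06·[0.4000·45.4962 + 0.6000·9.0151] = 22.2713
Node d (S = 81): V_d = 1/1.06·[0.4000·9.0151 + 0.6000·0.0000] = 3.4019
Node 0 (S = 90): V_0 = 1/1.06·[0.4000·22.2713 + 0.6000·3.4019] = 10.3299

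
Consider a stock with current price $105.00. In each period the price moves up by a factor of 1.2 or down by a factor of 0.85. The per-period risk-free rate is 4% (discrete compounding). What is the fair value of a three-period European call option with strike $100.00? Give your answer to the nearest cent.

$21.83

Risk-neutral probability p = (1 + 0.04 − 0.85)/(1.2 − 0.85) = 0.1900/0.3500 = 0.5429
Terminal stock prices: S_uuu = 181.4, S_uud = 128.5, S_udd = 91.03, S_ddd = 64.48
Terminal payoffs (S − K): max(81.44, 0) = 81.44, max(28.52, 0) = 28.52, max(-8.965, 0) = 0, max(-35.52, 0) = 0
Node uu (S = 151.2): V_uu = 1/1.04·[0.5429·81.4400 + 0.4571·28.5200] = 55.0462
Node ud (S = 107.1): V_ud = 1/1.04·[0.5429·28.5200 + 0.4571·0.0000] = 14.8868
Node dd (S = 75.86): V_dd = 1/1.04·[0.5429·0.0000 + 0.4571·0.0000] = 0.0000
Node u (S = 126): V_u = 1/1.04·[0.5429·55.0462 + 0.4571·14.8868] = 35.2765
Node d (S = 89.25): V_d = 1/1.04·[0.5429·14.8868 + 0.4571·0.0000] = 7.7706
Node 0 (S = 105): V_0 = 1/1.04·[0.5429·35.2765 + 0.4571·7.7706] = 21.8292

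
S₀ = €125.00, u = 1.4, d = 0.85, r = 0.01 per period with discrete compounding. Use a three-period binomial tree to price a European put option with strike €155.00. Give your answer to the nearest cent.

Risk-neutral probability p = (1 + 0.01 − 0.85)/(1.4 − 0.85) = 0.1600/0.5500 = 0.2909
Terminal stock prices: S_uuu = 343, S_uud = 208.2, S_udd = 126.4, S_ddd = 76.77
Terminal payoffs (K − S): max(-188, 0) = 0, max(-53.25, 0) = 0, max(28.56, 0) = 28.56, max(78.23, 0) = 78.23
Node uu (S = 245): V_uu = 1/1.01·[0.2909·0.0000 + 0.7091·0.0000] = 0.0000
Node ud (S = 148.8): V_ud = 1/1.01·[0.2909·0.0000 + 0.7091·28.5625] = 20.0529
Node dd (S = 90.31): V_dd = 1/1.01·[0.2909·28.5625 + 0.7091·78.2344] = 63.1528
Node u (S = 175): V_u = 1/1.01·[0.2909·0.0000 + 0.7091·20.0529] = 14.0785
Node d (S = 106.2): V_d = 1/1.01·[0.2909·20.0529 + 0.7091·63.1528] = 50.1135
Node 0 (S = 125): V_0 = 1/1.01·[0.2909·14.0785 + 0.7091·50.1135] = 39.2382

€39.24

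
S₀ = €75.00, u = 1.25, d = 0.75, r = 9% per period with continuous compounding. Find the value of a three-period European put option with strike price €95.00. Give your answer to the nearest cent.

Risk-neutral probability p = (e^0.09 − 0.75)/(1.25 − 0.75) = 0.3442/0.5000 = 0.6883
Terminal stock prices: S_uuu = 146.5, S_uud = 87.89, S_udd = 52.73, S_ddd = 31.64
Terminal payoffs (K − S): max(-51.48, 0) = 0, max(7.109, 0) = 7.109, max(42.27, 0) = 42.27, max(63.36, 0) = 63.36
Node uu (S = 117.2): V_uu = e^(−0.09)·[0.6883·0.0000 + 0.3117·7.1094] = 2.0249
Node ud (S = 70.31): V_ud = e^(−0.09)·[0.6883·7.1094 + 0.3117·42.2656] = 16.5110
Node dd (S = 42.19): V_dd = e^(−0.09)·[0.6883·42.2656 + 0.3117·63.3594] = 44.6360
Node u (S = 93.75): V_u = e^(−0.09)·[0.6883·2.0249 + 0.3117·16.5110] = 5.9767
Node d (S = 56.25): V_d = e^(−0.09)·[0.6883·16.5110 + 0.3117·44.6360] = 23.1007
Node 0 (S = 75): V_0 = e^(−0.09)·[0.6883·5.9767 + 0.3117·23.1007] = 10.3397

€10.34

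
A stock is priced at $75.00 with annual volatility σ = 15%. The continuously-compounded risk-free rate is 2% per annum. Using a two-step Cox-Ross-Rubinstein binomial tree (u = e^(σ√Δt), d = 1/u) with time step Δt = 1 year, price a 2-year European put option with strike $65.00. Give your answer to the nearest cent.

$2.01

CRR parameters: u = e^(σ√Δt) = e^(0.15·√1) = 1.1618, d = 1/u = 0.8607
Per-period rate: rΔt = 0.02·1 = 0.02, so R = e^0.02 = 1.0202
Risk-neutral probability p = (e^0.02 − 0.8607)/(1.1618 − 0.8607) = 0.1595/0.3011 = 0.5297
Terminal stock prices: S_uu = 101.2, S_ud = 75, S_dd = 55.56
Terminal payoffs (K − S): max(-36.24, 0) = 0, max(-10, 0) = 0, max(9.439, 0) = 9.439
Node u (S = 87.14): V_u = e^(−0.02)·[0.5297·0.0000 + 0.4703·0.0000] = 0.0000
Node d (S = 64.55): V_d = e^(−0.02)·[0.5297·0.0000 + 0.4703·9.4386] = 4.3515
Node 0 (S = 75): V_0 = e^(−0.02)·[0.5297·0.0000 + 0.4703·4.3515] = 2.0062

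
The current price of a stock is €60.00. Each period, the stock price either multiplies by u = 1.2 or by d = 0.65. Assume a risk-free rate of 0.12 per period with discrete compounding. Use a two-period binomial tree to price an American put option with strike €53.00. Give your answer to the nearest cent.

€2.43

Risk-neutral probability p = (1 + 0.12 − 0.65)/(1.2 − 0.65) = 0.4700/0.5500 = 0.8545
Terminal stock prices: S_uu = 86.4, S_ud = 46.8, S_dd = 25.35
Terminal payoffs (K − S): max(-33.4, 0) = 0, max(6.2, 0) = 6.2, max(27.65, 0) = 27.65
Node u (S = 72): continuation = 1/1.12·[0.8545·0.0000 + 0.1455·6.2000] = 0.8052; exercise value = 0.0000 ≤ continuation, so V_u = 0.8052
Node d (S = 39): continuation = 1/1.12·[0.8545·6.2000 + 0.1455·27.6500] = 8.3214; exercise value = 14.0000 > continuation, so V_d = 14.0000 (exercise)
Node 0 (S = 60): continuation = 1/1.12·[0.8545·0.8052 + 0.1455·14.0000] = 2.4325; exercise value = 0.0000 ≤ continuation, so V_0 = 2.4325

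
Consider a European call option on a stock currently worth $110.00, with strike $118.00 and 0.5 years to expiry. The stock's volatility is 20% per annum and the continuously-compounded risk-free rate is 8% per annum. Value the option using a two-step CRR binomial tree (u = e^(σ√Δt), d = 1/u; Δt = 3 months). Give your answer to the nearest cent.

CRR parameters: u = e^(σ√Δt) = e^(0.2·√0.25) = 1.1052, d = 1/u = 0.9048
Per-period rate: rΔt = 0.08·0.25 = 0.02, so R = e^0.02 = 1.0202
Risk-neutral probability p = (e^0.02 − 0.9048)/(1.1052 − 0.9048) = 0.1154/0.2003 = 0.5759
Terminal stock prices: S_uu = 134.4, S_ud = 110, S_dd = 90.06
Terminal payoffs (S − K): max(16.35, 0) = 16.35, max(-8, 0) = 0, max(-27.94, 0) = 0
Node u (S = 121.6): V_u = e^(−0.02)·[0.5759·16.3543 + 0.4241·0.0000] = 9.2313
Node d (S = 99.53): V_d = e^(−0.02)·[0.5759·0.0000 + 0.4241·0.0000] = 0.0000
Node 0 (S = 110): V_0 = e^(−0.02)·[0.5759·9.2313 + 0.4241·0.0000] = 5.2107

$5.21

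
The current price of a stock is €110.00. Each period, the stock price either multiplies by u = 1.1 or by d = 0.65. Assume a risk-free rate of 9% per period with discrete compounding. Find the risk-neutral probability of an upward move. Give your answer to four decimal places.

p = 0.9778

Risk-neutral probability p = (1 + 0.09 − 0.65)/(1.1 − 0.65) = 0.4400/0.4500 = 0.9778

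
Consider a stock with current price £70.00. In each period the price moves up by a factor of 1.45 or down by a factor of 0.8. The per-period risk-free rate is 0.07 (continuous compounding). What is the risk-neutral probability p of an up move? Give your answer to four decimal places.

p = 0.4192

Risk-neutral probability p = (e^0.07 − 0.8)/(1.45 − 0.8) = 0.2725/0.6500 = 0.4192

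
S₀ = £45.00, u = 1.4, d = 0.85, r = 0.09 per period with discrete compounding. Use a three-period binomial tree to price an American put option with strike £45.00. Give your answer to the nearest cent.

£3.49

Risk-neutral probability p = (1 + 0.09 − 0.85)/(1.4 − 0.85) = 0.2400/0.5500 = 0.4364
Terminal stock prices: S_uuu = 123.5, S_uud = 74.97, S_udd = 45.52, S_ddd = 27.64
Terminal payoffs (K − S): max(-78.48, 0) = 0, max(-29.97, 0) = 0, max(-0.5175, 0) = 0, max(17.36, 0) = 17.36
Node uu (S = 88.2): continuation = 1/1.09·[0.4364·0.0000 + 0.5636·0.0000] = 0.0000; exercise value = 0.0000 ≤ continuation, so V_uu = 0.0000
Node ud (S = 53.55): continuation = 1/1.09·[0.4364·0.0000 + 0.5636·0.0000] = 0.0000; exercise value = 0.0000 ≤ continuation, so V_ud = 0.0000
Node dd (S = 32.51): continuation = 1/1.09·[0.4364·0.0000 + 0.5636·17.3644] = 8.9791; exercise value = 12.4875 > continuation, so V_dd = 12.4875 (exercise)
Node u (S = 63): continuation = 1/1.09·[0.4364·0.0000 + 0.5636·0.0000] = 0.0000; exercise value = 0.0000 ≤ continuation, so V_u = 0.0000
Node d (S = 38.25): continuation = 1/1.09·[0.4364·0.0000 + 0.5636·12.4875] = 6.4573; exercise value = 6.7500 > continuation, so V_d = 6.7500 (exercise)
Node 0 (S = 45): continuation = 1/1.09·[0.4364·0.0000 + 0.5636·6.7500] = 3.4904; exercise value = 0.0000 ≤ continuation, so V_0 = 3.4904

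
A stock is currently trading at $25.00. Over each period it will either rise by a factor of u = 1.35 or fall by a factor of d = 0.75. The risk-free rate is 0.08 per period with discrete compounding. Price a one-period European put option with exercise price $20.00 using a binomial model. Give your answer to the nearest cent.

Risk-neutral probability p = (1 + 0.08 − 0.75)/(1.35 − 0.75) = 0.3300/0.6000 = 0.5500
Terminal stock prices: S_u = 33.75, S_d = 18.75
Terminal payoffs (K − S): max(-13.75, 0) = 0, max(1.25, 0) = 1.25
Node 0 (S = 25): V_0 = 1/1.08·[0.5500·0.0000 + 0.4500·1.2500] = 0.5208

$0.52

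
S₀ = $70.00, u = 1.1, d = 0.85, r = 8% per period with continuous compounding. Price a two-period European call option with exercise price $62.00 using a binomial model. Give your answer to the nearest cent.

$17.21

Risk-neutral probability p = (e^0.08 − 0.85)/(1.1 − 0.85) = 0.2333/0.2500 = 0.9331
Terminal stock prices: S_uu = 84.7, S_ud = 65.45, S_dd = 50.57
Terminal payoffs (S − K): max(22.7, 0) = 22.7, max(3.45, 0) = 3.45, max(-11.43, 0) = 0
Node u (S = 77): V_u = e^(−0.08)·[0.9331·22.7000 + 0.0669·3.4500] = 19.7668
Node d (S = 59.5): V_d = e^(−0.08)·[0.9331·3.4500 + 0.0669·0.0000] = 2.9718
Node 0 (S = 70): V_0 = e^(−0.08)·[0.9331·19.7668 + 0.0669·2.9718] = 17.2106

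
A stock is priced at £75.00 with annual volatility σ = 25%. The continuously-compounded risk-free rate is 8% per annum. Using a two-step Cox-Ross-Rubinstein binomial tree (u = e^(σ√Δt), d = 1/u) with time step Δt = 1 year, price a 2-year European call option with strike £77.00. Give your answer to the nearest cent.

£14.44

CRR parameters: u = e^(σ√Δt) = e^(0.25·√1) = 1.2840, d = 1/u = 0.7788
Per-period rate: rΔt = 0.08·1 = 0.08, so R = e^0.08 = 1.0833
Risk-neutral probability p = (e^0.08 − 0.7788)/(1.2840 − 0.7788) = 0.3045/0.5052 = 0.6027
Terminal stock prices: S_uu = 123.7, S_ud = 75, S_dd = 45.49
Terminal payoffs (S − K): max(46.65, 0) = 46.65, max(-2, 0) = 0, max(-31.51, 0) = 0
Node u (S = 96.3): V_u = e^(−0.08)·[0.6027·46.6541 + 0.3973·0.0000] = 25.9555
Node d (S = 58.41): V_d = e^(−0.08)·[0.6027·0.0000 + 0.3973·0.0000] = 0.0000
Node 0 (S = 75): V_0 = e^(−0.08)·[0.6027·25.9555 + 0.3973·0.0000] = 14.4401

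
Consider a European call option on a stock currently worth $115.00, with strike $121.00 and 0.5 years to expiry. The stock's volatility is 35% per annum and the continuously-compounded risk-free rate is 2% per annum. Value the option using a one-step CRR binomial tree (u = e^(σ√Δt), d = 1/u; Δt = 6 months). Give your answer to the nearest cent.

CRR parameters: u = e^(σ√Δt) = e^(0.35·√0.5) = 1.2808, d = 1/u = 0.7808
Per-period rate: rΔt = 0.02·0.5 = 0.01, so R = e^0.01 = 1.0101
Risk-neutral probability p = (e^0.01 − 0.7808)/(1.2808 − 0.7808) = 0.2293/0.5000 = 0.4585
Terminal stock prices: S_u = 147.3, S_d = 89.79
Terminal payoffs (S − K): max(26.29, 0) = 26.29, max(-31.21, 0) = 0
Node 0 (S = 115): V_0 = e^(−0.01)·[0.4585·26.2924 + 0.5415·0.0000] = 11.9362

$11.94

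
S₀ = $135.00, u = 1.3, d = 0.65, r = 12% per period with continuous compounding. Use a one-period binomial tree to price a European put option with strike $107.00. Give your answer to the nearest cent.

$4.53

Risk-neutral probability p = (e^0.12 − 0.65)/(1.3 − 0.65) = 0.4775/0.6500 = 0.7346
Terminal stock prices: S_u = 175.5, S_d = 87.75
Terminal payoffs (K − S): max(-68.5, 0) = 0, max(19.25, 0) = 19.25
Node 0 (S = 135): V_0 = e^(−0.12)·[0.7346·0.0000 + 0.2654·19.2500] = 4.5311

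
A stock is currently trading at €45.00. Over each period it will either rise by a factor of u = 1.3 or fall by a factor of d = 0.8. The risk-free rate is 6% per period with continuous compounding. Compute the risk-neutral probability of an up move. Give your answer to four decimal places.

p = 0.5237

Risk-neutral probability p = (e^0.06 − 0.8)/(1.3 − 0.8) = 0.2618/0.5000 = 0.5237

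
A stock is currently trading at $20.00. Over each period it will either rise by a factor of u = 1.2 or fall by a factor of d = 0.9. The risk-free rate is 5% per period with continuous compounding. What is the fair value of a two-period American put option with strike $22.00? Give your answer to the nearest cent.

$2.00

Risk-neutral probability p = (e^0.05 − 0.9)/(1.2 − 0.9) = 0.1513/0.3000 = 0.5042
Terminal stock prices: S_uu = 28.8, S_ud = 21.6, S_dd = 16.2
Terminal payoffs (K − S): max(-6.8, 0) = 0, max(0.4, 0) = 0.4, max(5.8, 0) = 5.8
Node u (S = 24): continuation = e^(−0.05)·[0.5042·0.0000 + 0.4958·0.4000] = 0.1886; exercise value = 0.0000 ≤ continuation, so V_u = 0.1886
Node d (S = 18): continuation = e^(−0.05)·[0.5042·0.4000 + 0.4958·5.8000] = 2.9270; exercise value = 4.0000 > continuation, so V_d = 4.0000 (exercise)
Node 0 (S = 20): continuation = e^(−0.05)·[0.5042·0.1886 + 0.4958·4.0000] = 1.9768; exercise value = 2.0000 > continuation, so V_0 = 2.0000 (exercise)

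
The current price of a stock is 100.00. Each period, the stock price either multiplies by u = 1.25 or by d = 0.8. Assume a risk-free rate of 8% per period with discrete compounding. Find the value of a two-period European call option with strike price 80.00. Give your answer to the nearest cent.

33.37

Risk-neutral probability p = (1 + 0.08 − 0.8)/(1.25 − 0.8) = 0.2800/0.4500 = 0.6222
Terminal stock prices: S_uu = 156.2, S_ud = 100, S_dd = 64
Terminal payoffs (S − K): max(76.25, 0) = 76.25, max(20, 0) = 20, max(-16, 0) = 0
Node u (S = 125): V_u = 1/1.08·[0.6222·76.2500 + 0.3778·20.0000] = 50.9259
Node d (S = 80): V_d = 1/1.08·[0.6222·20.0000 + 0.3778·0.0000] = 11.5226
Node 0 (S = 100): V_0 = 1/1.08·[0.6222·50.9259 + 0.3778·11.5226] = 33.3706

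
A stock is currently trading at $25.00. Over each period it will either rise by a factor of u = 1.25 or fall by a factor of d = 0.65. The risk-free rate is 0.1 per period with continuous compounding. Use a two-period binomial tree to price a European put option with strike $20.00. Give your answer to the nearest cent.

$0.45

Risk-neutral probability p = (e^0.1 − 0.65)/(1.25 − 0.65) = 0.4552/0.6000 = 0.7586
Terminal stock prices: S_uu = 39.06, S_ud = 20.31, S_dd = 10.56
Terminal payoffs (K − S): max(-19.06, 0) = 0, max(-0.3125, 0) = 0, max(9.437, 0) = 9.437
Node u (S = 31.25): V_u = e^(−0.1)·[0.7586·0.0000 + 0.2414·0.0000] = 0.0000
Node d (S = 16.25): V_d = e^(−0.1)·[0.7586·0.0000 + 0.2414·9.4375] = 2.0613
Node 0 (S = 25): V_0 = e^(−0.1)·[0.7586·0.0000 + 0.2414·2.0613] = 0.4502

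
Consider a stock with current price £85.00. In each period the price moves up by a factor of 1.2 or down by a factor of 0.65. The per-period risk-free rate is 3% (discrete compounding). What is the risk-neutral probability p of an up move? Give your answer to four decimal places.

p = 0.6909

Risk-neutral probability p = (1 + 0.03 − 0.65)/(1.2 − 0.65) = 0.3800/0.5500 = 0.6909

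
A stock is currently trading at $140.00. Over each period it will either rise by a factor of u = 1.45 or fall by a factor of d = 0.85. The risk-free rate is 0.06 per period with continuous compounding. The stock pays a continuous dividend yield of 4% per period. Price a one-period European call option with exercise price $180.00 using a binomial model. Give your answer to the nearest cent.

Per-period risk-free factor R = e^0.06 = 1.0618; dividend-adjusted growth = e^(0.06−0.04) = 1.0202.
Risk-neutral probability p = (1.0202 − 0.85)/(1.45 − 0.85) = 0.1702/0.6000 = 0.2837
Terminal stock prices: S_u = 203, S_d = 119
Terminal payoffs (S − K): max(23, 0) = 23, max(-61, 0) = 0
Node 0 (S = 140): V_0 = e^(−0.06)·[0.2837·23.0000 + 0.7163·0.0000] = 6.1444

$6.14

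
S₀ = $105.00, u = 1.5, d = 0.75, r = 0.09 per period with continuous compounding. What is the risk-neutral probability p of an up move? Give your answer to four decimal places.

p = 0.4589

Risk-neutral probability p = (e^0.09 − 0.75)/(1.5 − 0.75) = 0.3442/0.7500 = 0.4589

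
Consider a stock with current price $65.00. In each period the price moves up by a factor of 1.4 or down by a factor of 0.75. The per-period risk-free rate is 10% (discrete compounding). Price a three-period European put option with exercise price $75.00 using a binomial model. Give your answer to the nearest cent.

$9.67

Risk-neutral probability p = (1 + 0.1 − 0.75)/(1.4 − 0.75) = 0.3500/0.6500 = 0.5385
Terminal stock prices: S_uuu = 178.4, S_uud = 95.55, S_udd = 51.19, S_ddd = 27.42
Terminal payoffs (K − S): max(-103.4, 0) = 0, max(-20.55, 0) = 0, max(23.81, 0) = 23.81, max(47.58, 0) = 47.58
Node uu (S = 127.4): V_uu = 1/1.1·[0.5385·0.0000 + 0.4615·0.0000] = 0.0000
Node ud (S = 68.25): V_ud = 1/1.1·[0.5385·0.0000 + 0.4615·23.8125] = 9.9913
Node dd (S = 36.56): V_dd = 1/1.1·[0.5385·23.8125 + 0.4615·47.5781] = 31.6193
Node u (S = 91): V_u = 1/1.1·[0.5385·0.0000 + 0.4615·9.9913] = 4.1921
Node d (S = 48.75): V_d = 1/1.1·[0.5385·9.9913 + 0.4615·31.6193] = 18.1577
Node 0 (S = 65): V_0 = 1/1.1·[0.5385·4.1921 + 0.4615·18.1577] = 9.6707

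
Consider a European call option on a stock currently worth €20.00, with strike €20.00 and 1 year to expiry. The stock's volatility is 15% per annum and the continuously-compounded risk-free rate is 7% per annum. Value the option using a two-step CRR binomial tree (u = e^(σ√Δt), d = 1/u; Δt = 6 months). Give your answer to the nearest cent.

CRR parameters: u = e^(σ√Δt) = e^(0.15·√0.5) = 1.1119, d = 1/u = 0.8994
Per-period rate: rΔt = 0.07·0.5 = 0.035, so R = e^0.035 = 1.0356
Risk-neutral probability p = (e^0.035 − 0.8994)/(1.1119 − 0.8994) = 0.1363/0.2125 = 0.6411
Terminal stock prices: S_uu = 24.73, S_ud = 20, S_dd = 16.18
Terminal payoffs (S − K): max(4.726, 0) = 4.726, max(0, 0) = 0, max(-3.823, 0) = 0
Node u (S = 22.24): V_u = e^(−0.035)·[0.6411·4.7262 + 0.3589·0.0000] = 2.9258
Node d (S = 17.99): V_d = e^(−0.035)·[0.6411·0.0000 + 0.3589·0.0000] = 0.0000
Node 0 (S = 20): V_0 = e^(−0.035)·[0.6411·2.9258 + 0.3589·0.0000] = 1.8112

€1.81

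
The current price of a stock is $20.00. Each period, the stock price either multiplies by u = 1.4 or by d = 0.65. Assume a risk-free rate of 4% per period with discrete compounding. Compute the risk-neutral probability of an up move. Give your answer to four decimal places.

p = 0.5200

Risk-neutral probability p = (1 + 0.04 − 0.65)/(1.4 − 0.65) = 0.3900/0.7500 = 0.5200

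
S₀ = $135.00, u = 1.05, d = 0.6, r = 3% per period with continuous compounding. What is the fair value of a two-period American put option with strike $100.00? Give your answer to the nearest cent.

$1.39

Risk-neutral probability p = (e^0.03 − 0.6)/(1.05 − 0.6) = 0.4305/0.4500 = 0.9566
Terminal stock prices: S_uu = 148.8, S_ud = 85.05, S_dd = 48.6
Terminal payoffs (K − S): max(-48.84, 0) = 0, max(14.95, 0) = 14.95, max(51.4, 0) = 51.4
Node u (S = 141.8): continuation = e^(−0.03)·[0.9566·0.0000 + 0.0434·14.9500] = 0.6302; exercise value = 0.0000 ≤ continuation, so V_u = 0.6302
Node d (S = 81): continuation = e^(−0.03)·[0.9566·14.9500 + 0.0434·51.4000] = 16.0446; exercise value = 19.0000 > continuation, so V_d = 19.0000 (exercise)
Node 0 (S = 135): continuation = e^(−0.03)·[0.9566·0.6302 + 0.0434·19.0000] = 1.3858; exercise value = 0.0000 ≤ continuation, so V_0 = 1.3858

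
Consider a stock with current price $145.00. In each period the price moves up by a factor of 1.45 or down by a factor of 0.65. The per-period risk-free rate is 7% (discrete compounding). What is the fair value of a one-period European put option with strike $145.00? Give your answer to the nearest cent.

Risk-neutral probability p = (1 + 0.07 − 0.65)/(1.45 − 0.65) = 0.4200/0.8000 = 0.5250
Terminal stock prices: S_u = 210.2, S_d = 94.25
Terminal payoffs (K − S): max(-65.25, 0) = 0, max(50.75, 0) = 50.75
Node 0 (S = 145): V_0 = 1/1.07·[0.5250·0.0000 + 0.4750·50.7500] = 22.5292

$22.53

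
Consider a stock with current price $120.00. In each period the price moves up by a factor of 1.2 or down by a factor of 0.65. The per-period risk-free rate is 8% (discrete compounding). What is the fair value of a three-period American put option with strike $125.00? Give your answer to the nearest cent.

$15.43

Risk-neutral probability p = (1 + 0.08 − 0.65)/(1.2 − 0.65) = 0.4300/0.5500 = 0.7818
Terminal stock prices: S_uuu = 207.4, S_uud = 112.3, S_udd = 60.84, S_ddd = 32.95
Terminal payoffs (K − S): max(-82.36, 0) = 0, max(12.68, 0) = 12.68, max(64.16, 0) = 64.16, max(92.05, 0) = 92.05
Node uu (S = 172.8): continuation = 1/1.08·[0.7818·0.0000 + 0.2182·12.6800] = 2.5616; exercise value = 0.0000 ≤ continuation, so V_uu = 2.5616
Node ud (S = 93.6): continuation = 1/1.08·[0.7818·12.6800 + 0.2182·64.1600] = 22.1407; exercise value = 31.4000 > continuation, so V_ud = 31.4000 (exercise)
Node dd (S = 50.7): continuation = 1/1.08·[0.7818·64.1600 + 0.2182·92.0450] = 65.0407; exercise value = 74.3000 > continuation, so V_dd = 74.3000 (exercise)
Node u (S = 144): continuation = 1/1.08·[0.7818·2.5616 + 0.2182·31.4000] = 8.1978; exercise value = 0.0000 ≤ continuation, so V_u = 8.1978
Node d (S = 78): continuation = 1/1.08·[0.7818·31.4000 + 0.2182·74.3000] = 37.7407; exercise value = 47.0000 > continuation, so V_d = 47.0000 (exercise)
Node 0 (S = 120): continuation = 1/1.08·[0.7818·8.1978 + 0.2182·47.0000] = 15.4294; exercise value = 5.0000 ≤ continuation, so V_0 = 15.4294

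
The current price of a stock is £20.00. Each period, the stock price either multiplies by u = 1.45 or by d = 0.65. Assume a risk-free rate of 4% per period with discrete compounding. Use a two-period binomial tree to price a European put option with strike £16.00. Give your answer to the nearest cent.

£1.83

Risk-neutral probability p = (1 + 0.04 − 0.65)/(1.45 − 0.65) = 0.3900/0.8000 = 0.4875
Terminal stock prices: S_uu = 42.05, S_ud = 18.85, S_dd = 8.45
Terminal payoffs (K − S): max(-26.05, 0) = 0, max(-2.85, 0) = 0, max(7.55, 0) = 7.55
Node u (S = 29): V_u = 1/1.04·[0.4875·0.0000 + 0.5125·0.0000] = 0.0000
Node d (S = 13): V_d = 1/1.04·[0.4875·0.0000 + 0.5125·7.5500] = 3.7206
Node 0 (S = 20): V_0 = 1/1.04·[0.4875·0.0000 + 0.5125·3.7206] = 1.8334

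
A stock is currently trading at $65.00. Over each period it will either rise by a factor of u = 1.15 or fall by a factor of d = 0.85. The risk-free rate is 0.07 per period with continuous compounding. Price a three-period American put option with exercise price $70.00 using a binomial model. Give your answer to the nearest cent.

$5.00

Risk-neutral probability p = (e^0.07 − 0.85)/(1.15 − 0.85) = 0.2225/0.3000 = 0.7417
Terminal stock prices: S_uuu = 98.86, S_uud = 73.07, S_udd = 54.01, S_ddd = 39.92
Terminal payoffs (K − S): max(-28.86, 0) = 0, max(-3.068, 0) = 0, max(15.99, 0) = 15.99, max(30.08, 0) = 30.08
Node uu (S = 85.96): continuation = e^(−0.07)·[0.7417·0.0000 + 0.2583·0.0000] = 0.0000; exercise value = 0.0000 ≤ continuation, so V_uu = 0.0000
Node ud (S = 63.54): continuation = e^(−0.07)·[0.7417·0.0000 + 0.2583·15.9931] = 3.8518; exercise value = 6.4625 > continuation, so V_ud = 6.4625 (exercise)
Node dd (S = 46.96): continuation = e^(−0.07)·[0.7417·15.9931 + 0.2583·30.0819] = 18.3051; exercise value = 23.0375 > continuation, so V_dd = 23.0375 (exercise)
Node u (S = 74.75): continuation = e^(−0.07)·[0.7417·0.0000 + 0.2583·6.4625] = 1.5564; exercise value = 0.0000 ≤ continuation, so V_u = 1.5564
Node d (S = 55.25): continuation = e^(−0.07)·[0.7417·6.4625 + 0.2583·23.0375] = 10.0176; exercise value = 14.7500 > continuation, so V_d = 14.7500 (exercise)
Node 0 (S = 65): continuation = e^(−0.07)·[0.7417·1.5564 + 0.2583·14.7500] = 4.6288; exercise value = 5.0000 > continuation, so V_0 = 5.0000 (exercise)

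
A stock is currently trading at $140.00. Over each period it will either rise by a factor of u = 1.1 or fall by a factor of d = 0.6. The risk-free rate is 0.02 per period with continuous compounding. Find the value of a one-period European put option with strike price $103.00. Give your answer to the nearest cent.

$2.97

Risk-neutral probability p = (e^0.02 − 0.6)/(1.1 − 0.6) = 0.4202/0.5000 = 0.8404
Terminal stock prices: S_u = 154, S_d = 84
Terminal payoffs (K − S): max(-51, 0) = 0, max(19, 0) = 19
Node 0 (S = 140): V_0 = e^(−0.02)·[0.8404·0.0000 + 0.1596·19.0000] = 2.9723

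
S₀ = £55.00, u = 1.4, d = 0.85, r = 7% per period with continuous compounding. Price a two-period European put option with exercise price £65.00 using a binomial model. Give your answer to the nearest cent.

£7.79

Risk-neutral probability p = (e^0.07 − 0.85)/(1.4 − 0.85) = 0.2225/0.5500 = 0.4046
Terminal stock prices: S_uu = 107.8, S_ud = 65.45, S_dd = 39.74
Terminal payoffs (K − S): max(-42.8, 0) = 0, max(-0.45, 0) = 0, max(25.26, 0) = 25.26
Node u (S = 77): V_u = e^(−0.07)·[0.4046·0.0000 + 0.5954·0.0000] = 0.0000
Node d (S = 46.75): V_d = e^(−0.07)·[0.4046·0.0000 + 0.5954·25.2625] = 14.0253
Node 0 (S = 55): V_0 = e^(−0.07)·[0.4046·0.0000 + 0.5954·14.0253] = 7.7866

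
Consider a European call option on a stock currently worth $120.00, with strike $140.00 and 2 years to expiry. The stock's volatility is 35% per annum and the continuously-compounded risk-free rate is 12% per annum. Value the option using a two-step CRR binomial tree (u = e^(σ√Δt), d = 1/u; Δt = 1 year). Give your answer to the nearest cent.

CRR parameters: u = e^(σ√Δt) = e^(0.35·√1) = 1.4191, d = 1/u = 0.7047
Per-period rate: rΔt = 0.12·1 = 0.12, so R = e^0.12 = 1.1275
Risk-neutral probability p = (e^0.12 − 0.7047)/(1.4191 − 0.7047) = 0.4228/0.7144 = 0.5919
Terminal stock prices: S_uu = 241.7, S_ud = 120, S_dd = 59.59
Terminal payoffs (S − K): max(101.7, 0) = 101.7, max(-20, 0) = 0, max(-80.41, 0) = 0
Node u (S = 170.3): V_u = e^(−0.12)·[0.5919·101.6503 + 0.4081·0.0000] = 53.3591
Node d (S = 84.56): V_d = e^(−0.12)·[0.5919·0.0000 + 0.4081·0.0000] = 0.0000
Node 0 (S = 120): V_0 = e^(−0.12)·[0.5919·53.3591 + 0.4081·0.0000] = 28.0097

$28.01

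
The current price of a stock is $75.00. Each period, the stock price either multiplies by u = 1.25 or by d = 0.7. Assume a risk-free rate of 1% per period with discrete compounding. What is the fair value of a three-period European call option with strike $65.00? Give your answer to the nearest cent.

Risk-neutral probability p = (1 + 0.01 − 0.7)/(1.25 − 0.7) = 0.3100/0.5500 = 0.5636
Terminal stock prices: S_uuu = 146.5, S_uud = 82.03, S_udd = 45.94, S_ddd = 25.72
Terminal payoffs (S − K): max(81.48, 0) = 81.48, max(17.03, 0) = 17.03, max(-19.06, 0) = 0, max(-39.28, 0) = 0
Node uu (S = 117.2): V_uu = 1/1.01·[0.5636·81.4844 + 0.4364·17.0312] = 52.8311
Node ud (S = 65.62): V_ud = 1/1.01·[0.5636·17.0312 + 0.4364·0.0000] = 9.5044
Node dd (S = 36.75): V_dd = 1/1.01·[0.5636·0.0000 + 0.4364·0.0000] = 0.0000
Node u (S = 93.75): V_u = 1/1.01·[0.5636·52.8311 + 0.4364·9.5044] = 33.5890
Node d (S = 52.5): V_d = 1/1.01·[0.5636·9.5044 + 0.4364·0.0000] = 5.3040
Node 0 (S = 75): V_0 = 1/1.01·[0.5636·33.5890 + 0.4364·5.3040] = 21.0361

$21.04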